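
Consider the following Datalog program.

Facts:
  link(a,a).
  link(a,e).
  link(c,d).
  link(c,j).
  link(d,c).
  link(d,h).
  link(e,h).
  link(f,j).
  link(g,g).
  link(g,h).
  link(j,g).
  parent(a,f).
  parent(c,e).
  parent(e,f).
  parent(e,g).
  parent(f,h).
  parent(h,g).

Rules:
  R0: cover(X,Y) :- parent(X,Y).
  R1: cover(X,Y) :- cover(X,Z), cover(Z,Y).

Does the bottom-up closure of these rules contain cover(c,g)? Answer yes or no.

yes

round 1: derive cover(a,f) via R0 from parent(a,f)
round 1: derive cover(c,e) via R0 from parent(c,e)
round 1: derive cover(e,f) via R0 from parent(e,f)
round 1: derive cover(e,g) via R0 from parent(e,g)
round 1: derive cover(f,h) via R0 from parent(f,h)
round 1: derive cover(h,g) via R0 from parent(h,g)
round 2: derive cover(a,h) via R1 from cover(a,f), cover(f,h)
round 2: derive cover(c,f) via R1 from cover(c,e), cover(e,f)
round 2: derive cover(c,g) via R1 from cover(c,e), cover(e,g)
round 2: derive cover(e,h) via R1 from cover(e,f), cover(f,h)
round 2: derive cover(f,g) via R1 from cover(f,h), cover(h,g)
round 3: derive cover(a,g) via R1 from cover(a,f), cover(f,g)
round 3: derive cover(c,h) via R1 from cover(c,e), cover(e,h)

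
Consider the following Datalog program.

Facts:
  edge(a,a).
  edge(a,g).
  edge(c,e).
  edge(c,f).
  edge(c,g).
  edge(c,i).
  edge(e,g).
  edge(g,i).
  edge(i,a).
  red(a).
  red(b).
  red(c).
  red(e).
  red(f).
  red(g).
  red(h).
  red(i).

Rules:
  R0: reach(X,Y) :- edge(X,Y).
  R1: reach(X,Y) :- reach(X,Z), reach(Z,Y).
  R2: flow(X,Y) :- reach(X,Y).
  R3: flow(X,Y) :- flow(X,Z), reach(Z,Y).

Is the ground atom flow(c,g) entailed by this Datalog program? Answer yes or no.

round 1: derive reach(a,a) via R0 from edge(a,a)
round 1: derive reach(a,g) via R0 from edge(a,g)
round 1: derive reach(c,e) via R0 from edge(c,e)
round 1: derive reach(c,f) via R0 from edge(c,f)
round 1: derive reach(c,g) via R0 from edge(c,g)
round 1: derive reach(c,i) via R0 from edge(c,i)
round 1: derive reach(e,g) via R0 from edge(e,g)
round 1: derive reach(g,i) via R0 from edge(g,i)
round 1: derive reach(i,a) via R0 from edge(i,a)
round 2: derive reach(a,i) via R1 from reach(a,g), reach(g,i)
round 2: derive reach(c,a) via R1 from reach(c,i), reach(i,a)
round 2: derive reach(e,i) via R1 from reach(e,g), reach(g,i)
round 2: derive reach(g,a) via R1 from reach(g,i), reach(i,a)
round 2: derive reach(i,g) via R1 from reach(i,a), reach(a,g)
round 2: derive flow(a,a) via R2 from reach(a,a)
round 2: derive flow(a,g) via R2 from reach(a,g)
round 2: derive flow(c,e) via R2 from reach(c,e)
round 2: derive flow(c,f) via R2 from reach(c,f)
round 2: derive flow(c,g) via R2 from reach(c,g)
round 2: derive flow(c,i) via R2 from reach(c,i)
round 2: derive flow(e,g) via R2 from reach(e,g)
round 2: derive flow(g,i) via R2 from reach(g,i)
round 2: derive flow(i,a) via R2 from reach(i,a)
round 3: derive reach(e,a) via R1 from reach(e,g), reach(g,a)
round 3: derive reach(g,g) via R1 from reach(g,a), reach(a,g)
round 3: derive reach(i,i) via R1 from reach(i,a), reach(a,i)
round 3: derive flow(a,i) via R2 from reach(a,i)
round 3: derive flow(c,a) via R2 from reach(c,a)
round 3: derive flow(e,i) via R2 from reach(e,i)
round 3: derive flow(g,a) via R2 from reach(g,a)
round 3: derive flow(i,g) via R2 from reach(i,g)
round 3: derive flow(e,a) via R3 from flow(e,g), reach(g,a)
round 3: derive flow(g,g) via R3 from flow(g,i), reach(i,g)
round 3: derive flow(i,i) via R3 from flow(i,a), reach(a,i)

yes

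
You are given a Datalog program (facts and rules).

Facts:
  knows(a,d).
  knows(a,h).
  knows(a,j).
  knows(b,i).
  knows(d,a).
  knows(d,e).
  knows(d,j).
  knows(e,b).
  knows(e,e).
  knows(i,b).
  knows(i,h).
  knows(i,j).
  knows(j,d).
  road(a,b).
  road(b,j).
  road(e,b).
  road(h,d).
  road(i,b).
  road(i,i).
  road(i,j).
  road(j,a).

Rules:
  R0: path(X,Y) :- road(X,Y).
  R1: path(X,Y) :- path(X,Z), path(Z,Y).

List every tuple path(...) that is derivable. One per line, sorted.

round 1: derive path(a,b) via R0 from road(a,b)
round 1: derive path(b,j) via R0 from road(b,j)
round 1: derive path(e,b) via R0 from road(e,b)
round 1: derive path(h,d) via R0 from road(h,d)
round 1: derive path(i,b) via R0 from road(i,b)
round 1: derive path(i,i) via R0 from road(i,i)
round 1: derive path(i,j) via R0 from road(i,j)
round 1: derive path(j,a) via R0 from road(j,a)
round 2: derive path(a,j) via R1 from path(a,b), path(b,j)
round 2: derive path(b,a) via R1 from path(b,j), path(j,a)
round 2: derive path(e,j) via R1 from path(e,b), path(b,j)
round 2: derive path(i,a) via R1 from path(i,j), path(j,a)
round 2: derive path(j,b) via R1 from path(j,a), path(a,b)
round 3: derive path(a,a) via R1 from path(a,b), path(b,a)
round 3: derive path(b,b) via R1 from path(b,a), path(a,b)
round 3: derive path(e,a) via R1 from path(e,b), path(b,a)
round 3: derive path(j,j) via R1 from path(j,a), path(a,j)

path(a,a)
path(a,b)
path(a,j)
path(b,a)
path(b,b)
path(b,j)
path(e,a)
path(e,b)
path(e,j)
path(h,d)
path(i,a)
path(i,b)
path(i,i)
path(i,j)
path(j,a)
path(j,b)
path(j,j)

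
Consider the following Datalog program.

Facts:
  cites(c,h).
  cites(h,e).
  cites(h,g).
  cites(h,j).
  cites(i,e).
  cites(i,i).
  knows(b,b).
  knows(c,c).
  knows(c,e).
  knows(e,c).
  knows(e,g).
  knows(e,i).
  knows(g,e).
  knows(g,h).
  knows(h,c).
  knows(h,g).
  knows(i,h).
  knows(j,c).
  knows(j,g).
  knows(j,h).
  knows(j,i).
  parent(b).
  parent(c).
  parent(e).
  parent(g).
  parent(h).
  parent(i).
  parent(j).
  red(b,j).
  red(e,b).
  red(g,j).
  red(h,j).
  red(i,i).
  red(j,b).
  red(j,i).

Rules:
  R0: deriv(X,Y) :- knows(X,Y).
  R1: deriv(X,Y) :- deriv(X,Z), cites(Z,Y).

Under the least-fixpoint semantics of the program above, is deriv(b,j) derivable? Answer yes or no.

round 1: derive deriv(b,b) via R0 from knows(b,b)
round 1: derive deriv(c,c) via R0 from knows(c,c)
round 1: derive deriv(c,e) via R0 from knows(c,e)
round 1: derive deriv(e,c) via R0 from knows(e,c)
round 1: derive deriv(e,g) via R0 from knows(e,g)
round 1: derive deriv(e,i) via R0 from knows(e,i)
round 1: derive deriv(g,e) via R0 from knows(g,e)
round 1: derive deriv(g,h) via R0 from knows(g,h)
round 1: derive deriv(h,c) via R0 from knows(h,c)
round 1: derive deriv(h,g) via R0 from knows(h,g)
round 1: derive deriv(i,h) via R0 from knows(i,h)
round 1: derive deriv(j,c) via R0 from knows(j,c)
round 1: derive deriv(j,g) via R0 from knows(j,g)
round 1: derive deriv(j,h) via R0 from knows(j,h)
round 1: derive deriv(j,i) via R0 from knows(j,i)
round 2: derive deriv(c,h) via R1 from deriv(c,c), cites(c,h)
round 2: derive deriv(e,e) via R1 from deriv(e,i), cites(i,e)
round 2: derive deriv(e,h) via R1 from deriv(e,c), cites(c,h)
round 2: derive deriv(g,g) via R1 from deriv(g,h), cites(h,g)
round 2: derive deriv(g,j) via R1 from deriv(g,h), cites(h,j)
round 2: derive deriv(h,h) via R1 from deriv(h,c), cites(c,h)
round 2: derive deriv(i,e) via R1 from deriv(i,h), cites(h,e)
round 2: derive deriv(i,g) via R1 from deriv(i,h), cites(h,g)
round 2: derive deriv(i,j) via R1 from deriv(i,h), cites(h,j)
round 2: derive deriv(j,e) via R1 from deriv(j,h), cites(h,e)
round 2: derive deriv(j,j) via R1 from deriv(j,h), cites(h,j)
round 3: derive deriv(c,g) via R1 from deriv(c,h), cites(h,g)
round 3: derive deriv(c,j) via R1 from deriv(c,h), cites(h,j)
round 3: derive deriv(e,j) via R1 from deriv(e,h), cites(h,j)
round 3: derive deriv(h,e) via R1 from deriv(h,h), cites(h,e)
round 3: derive deriv(h,j) via R1 from deriv(h,h), cites(h,j)

no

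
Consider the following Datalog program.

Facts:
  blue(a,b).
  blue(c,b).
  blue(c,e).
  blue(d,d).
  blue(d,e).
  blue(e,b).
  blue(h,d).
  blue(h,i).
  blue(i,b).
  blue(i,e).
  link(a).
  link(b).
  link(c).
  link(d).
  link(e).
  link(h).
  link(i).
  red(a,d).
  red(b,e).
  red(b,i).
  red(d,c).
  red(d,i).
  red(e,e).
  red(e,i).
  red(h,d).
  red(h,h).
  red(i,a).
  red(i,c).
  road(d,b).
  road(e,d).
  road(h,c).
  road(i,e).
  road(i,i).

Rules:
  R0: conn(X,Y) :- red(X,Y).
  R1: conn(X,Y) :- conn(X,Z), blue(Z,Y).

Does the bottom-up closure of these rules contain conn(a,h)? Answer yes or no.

round 1: derive conn(a,d) via R0 from red(a,d)
round 1: derive conn(b,e) via R0 from red(b,e)
round 1: derive conn(b,i) via R0 from red(b,i)
round 1: derive conn(d,c) via R0 from red(d,c)
round 1: derive conn(d,i) via R0 from red(d,i)
round 1: derive conn(e,e) via R0 from red(e,e)
round 1: derive conn(e,i) via R0 from red(e,i)
round 1: derive conn(h,d) via R0 from red(h,d)
round 1: derive conn(h,h) via R0 from red(h,h)
round 1: derive conn(i,a) via R0 from red(i,a)
round 1: derive conn(i,c) via R0 from red(i,c)
round 2: derive conn(a,e) via R1 from conn(a,d), blue(d,e)
round 2: derive conn(b,b) via R1 from conn(b,e), blue(e,b)
round 2: derive conn(d,b) via R1 from conn(d,c), blue(c,b)
round 2: derive conn(d,e) via R1 from conn(d,c), blue(c,e)
round 2: derive conn(e,b) via R1 from conn(e,e), blue(e,b)
round 2: derive conn(h,e) via R1 from conn(h,d), blue(d,e)
round 2: derive conn(h,i) via R1 from conn(h,h), blue(h,i)
round 2: derive conn(i,b) via R1 from conn(i,a), blue(a,b)
round 2: derive conn(i,e) via R1 from conn(i,c), blue(c,e)
round 3: derive conn(a,b) via R1 from conn(a,e), blue(e,b)
round 3: derive conn(h,b) via R1 from conn(h,e), blue(e,b)

no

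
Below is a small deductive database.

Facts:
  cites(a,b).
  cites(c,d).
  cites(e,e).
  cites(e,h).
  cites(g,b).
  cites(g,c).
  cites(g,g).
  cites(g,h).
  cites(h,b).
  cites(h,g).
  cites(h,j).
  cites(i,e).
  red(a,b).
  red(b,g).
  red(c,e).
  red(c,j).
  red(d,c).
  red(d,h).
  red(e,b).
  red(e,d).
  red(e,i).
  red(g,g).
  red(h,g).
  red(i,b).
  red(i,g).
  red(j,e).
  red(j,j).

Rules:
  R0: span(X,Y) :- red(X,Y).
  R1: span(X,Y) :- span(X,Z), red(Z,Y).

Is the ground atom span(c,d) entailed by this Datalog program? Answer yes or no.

round 1: derive span(a,b) via R0 from red(a,b)
round 1: derive span(b,g) via R0 from red(b,g)
round 1: derive span(c,e) via R0 from red(c,e)
round 1: derive span(c,j) via R0 from red(c,j)
round 1: derive span(d,c) via R0 from red(d,c)
round 1: derive span(d,h) via R0 from red(d,h)
round 1: derive span(e,b) via R0 from red(e,b)
round 1: derive span(e,d) via R0 from red(e,d)
round 1: derive span(e,i) via R0 from red(e,i)
round 1: derive span(g,g) via R0 from red(g,g)
round 1: derive span(h,g) via R0 from red(h,g)
round 1: derive span(i,b) via R0 from red(i,b)
round 1: derive span(i,g) via R0 from red(i,g)
round 1: derive span(j,e) via R0 from red(j,e)
round 1: derive span(j,j) via R0 from red(j,j)
round 2: derive span(a,g) via R1 from span(a,b), red(b,g)
round 2: derive span(c,b) via R1 from span(c,e), red(e,b)
round 2: derive span(c,d) via R1 from span(c,e), red(e,d)
round 2: derive span(c,i) via R1 from span(c,e), red(e,i)
round 2: derive span(d,e) via R1 from span(d,c), red(c,e)
round 2: derive span(d,g) via R1 from span(d,h), red(h,g)
round 2: derive span(d,j) via R1 from span(d,c), red(c,j)
round 2: derive span(e,c) via R1 from span(e,d), red(d,c)
round 2: derive span(e,g) via R1 from span(e,b), red(b,g)
round 2: derive span(e,h) via R1 from span(e,d), red(d,h)
round 2: derive span(j,b) via R1 from span(j,e), red(e,b)
round 2: derive span(j,d) via R1 from span(j,e), red(e,d)
round 2: derive span(j,i) via R1 from span(j,e), red(e,i)
round 3: derive span(c,c) via R1 from span(c,d), red(d,c)
round 3: derive span(c,g) via R1 from span(c,b), red(b,g)
round 3: derive span(c,h) via R1 from span(c,d), red(d,h)
round 3: derive span(d,b) via R1 from span(d,e), red(e,b)
round 3: derive span(d,d) via R1 from span(d,e), red(e,d)
round 3: derive span(d,i) via R1 from span(d,e), red(e,i)
round 3: derive span(e,e) via R1 from span(e,c), red(c,e)
round 3: derive span(e,j) via R1 from span(e,c), red(c,j)
round 3: derive span(j,c) via R1 from span(j,d), red(d,c)
round 3: derive span(j,g) via R1 from span(j,b), red(b,g)
round 3: derive span(j,h) via R1 from span(j,d), red(d,h)

yes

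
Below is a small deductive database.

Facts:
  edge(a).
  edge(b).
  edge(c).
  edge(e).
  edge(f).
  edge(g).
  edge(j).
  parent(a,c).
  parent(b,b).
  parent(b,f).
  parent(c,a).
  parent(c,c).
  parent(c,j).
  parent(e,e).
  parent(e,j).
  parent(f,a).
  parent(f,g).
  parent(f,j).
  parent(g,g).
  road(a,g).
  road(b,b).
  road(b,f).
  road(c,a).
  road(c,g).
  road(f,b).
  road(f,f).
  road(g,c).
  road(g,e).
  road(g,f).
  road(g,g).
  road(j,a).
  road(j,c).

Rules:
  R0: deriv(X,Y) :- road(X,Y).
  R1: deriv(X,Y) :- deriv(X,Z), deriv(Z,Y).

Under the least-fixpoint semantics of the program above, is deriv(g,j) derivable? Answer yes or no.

no

round 1: derive deriv(a,g) via R0 from road(a,g)
round 1: derive deriv(b,b) via R0 from road(b,b)
round 1: derive deriv(b,f) via R0 from road(b,f)
round 1: derive deriv(c,a) via R0 from road(c,a)
round 1: derive deriv(c,g) via R0 from road(c,g)
round 1: derive deriv(f,b) via R0 from road(f,b)
round 1: derive deriv(f,f) via R0 from road(f,f)
round 1: derive deriv(g,c) via R0 from road(g,c)
round 1: derive deriv(g,e) via R0 from road(g,e)
round 1: derive deriv(g,f) via R0 from road(g,f)
round 1: derive deriv(g,g) via R0 from road(g,g)
round 1: derive deriv(j,a) via R0 from road(j,a)
round 1: derive deriv(j,c) via R0 from road(j,c)
round 2: derive deriv(a,c) via R1 from deriv(a,g), deriv(g,c)
round 2: derive deriv(a,e) via R1 from deriv(a,g), deriv(g,e)
round 2: derive deriv(a,f) via R1 from deriv(a,g), deriv(g,f)
round 2: derive deriv(c,c) via R1 from deriv(c,g), deriv(g,c)
round 2: derive deriv(c,e) via R1 from deriv(c,g), deriv(g,e)
round 2: derive deriv(c,f) via R1 from deriv(c,g), deriv(g,f)
round 2: derive deriv(g,a) via R1 from deriv(g,c), deriv(c,a)
round 2: derive deriv(g,b) via R1 from deriv(g,f), deriv(f,b)
round 2: derive deriv(j,g) via R1 from deriv(j,a), deriv(a,g)
round 3: derive deriv(a,a) via R1 from deriv(a,c), deriv(c,a)
round 3: derive deriv(a,b) via R1 from deriv(a,f), deriv(f,b)
round 3: derive deriv(c,b) via R1 from deriv(c,f), deriv(f,b)
round 3: derive deriv(j,b) via R1 from deriv(j,g), deriv(g,b)
round 3: derive deriv(j,e) via R1 from deriv(j,a), deriv(a,e)
round 3: derive deriv(j,f) via R1 from deriv(j,a), deriv(a,f)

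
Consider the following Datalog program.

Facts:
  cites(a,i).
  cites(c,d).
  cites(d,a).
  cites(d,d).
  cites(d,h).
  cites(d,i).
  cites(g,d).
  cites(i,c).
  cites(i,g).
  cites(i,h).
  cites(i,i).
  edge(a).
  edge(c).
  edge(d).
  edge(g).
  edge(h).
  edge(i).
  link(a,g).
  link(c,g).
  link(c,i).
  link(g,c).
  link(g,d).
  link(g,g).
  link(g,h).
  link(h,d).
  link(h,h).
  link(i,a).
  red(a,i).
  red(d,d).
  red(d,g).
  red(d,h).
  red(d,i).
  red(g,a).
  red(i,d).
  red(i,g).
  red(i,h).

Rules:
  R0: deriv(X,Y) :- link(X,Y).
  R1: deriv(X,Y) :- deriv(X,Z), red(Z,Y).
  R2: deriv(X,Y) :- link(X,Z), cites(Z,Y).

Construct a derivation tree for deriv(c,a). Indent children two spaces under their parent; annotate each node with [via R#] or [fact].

deriv(c,a)  [via R1]
  deriv(c,g)  [via R0]
    link(c,g)  [fact]
  red(g,a)  [fact]

round 1: derive deriv(a,g) via R0 from link(a,g)
round 1: derive deriv(c,g) via R0 from link(c,g)
round 1: derive deriv(c,i) via R0 from link(c,i)
round 1: derive deriv(g,c) via R0 from link(g,c)
round 1: derive deriv(g,d) via R0 from link(g,d)
round 1: derive deriv(g,g) via R0 from link(g,g)
round 1: derive deriv(g,h) via R0 from link(g,h)
round 1: derive deriv(h,d) via R0 from link(h,d)
round 1: derive deriv(h,h) via R0 from link(h,h)
round 1: derive deriv(i,a) via R0 from link(i,a)
round 1: derive deriv(a,d) via R2 from link(a,g), cites(g,d)
round 1: derive deriv(c,c) via R2 from link(c,i), cites(i,c)
round 1: derive deriv(c,d) via R2 from link(c,g), cites(g,d)
round 1: derive deriv(c,h) via R2 from link(c,i), cites(i,h)
round 1: derive deriv(g,a) via R2 from link(g,d), cites(d,a)
round 1: derive deriv(g,i) via R2 from link(g,d), cites(d,i)
round 1: derive deriv(h,a) via R2 from link(h,d), cites(d,a)
round 1: derive deriv(h,i) via R2 from link(h,d), cites(d,i)
round 1: derive deriv(i,i) via R2 from link(i,a), cites(a,i)
round 2: derive deriv(a,a) via R1 from deriv(a,g), red(g,a)
round 2: derive deriv(a,h) via R1 from deriv(a,d), red(d,h)
round 2: derive deriv(a,i) via R1 from deriv(a,d), red(d,i)
round 2: derive deriv(c,a) via R1 from deriv(c,g), red(g,a)
round 2: derive deriv(h,g) via R1 from deriv(h,d), red(d,g)
round 2: derive deriv(i,d) via R1 from deriv(i,i), red(i,d)
round 2: derive deriv(i,g) via R1 from deriv(i,i), red(i,g)
round 2: derive deriv(i,h) via R1 from deriv(i,i), red(i,h)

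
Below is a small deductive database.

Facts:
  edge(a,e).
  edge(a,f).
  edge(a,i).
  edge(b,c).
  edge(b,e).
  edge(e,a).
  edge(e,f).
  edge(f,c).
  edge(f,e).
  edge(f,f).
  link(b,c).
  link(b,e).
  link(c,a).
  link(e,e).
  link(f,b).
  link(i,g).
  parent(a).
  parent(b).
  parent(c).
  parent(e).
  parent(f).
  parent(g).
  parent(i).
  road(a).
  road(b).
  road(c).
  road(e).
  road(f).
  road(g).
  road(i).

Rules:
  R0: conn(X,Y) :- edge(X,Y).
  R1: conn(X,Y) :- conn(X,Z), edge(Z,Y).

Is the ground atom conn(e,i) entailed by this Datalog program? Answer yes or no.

yes

round 1: derive conn(a,e) via R0 from edge(a,e)
round 1: derive conn(a,f) via R0 from edge(a,f)
round 1: derive conn(a,i) via R0 from edge(a,i)
round 1: derive conn(b,c) via R0 from edge(b,c)
round 1: derive conn(b,e) via R0 from edge(b,e)
round 1: derive conn(e,a) via R0 from edge(e,a)
round 1: derive conn(e,f) via R0 from edge(e,f)
round 1: derive conn(f,c) via R0 from edge(f,c)
round 1: derive conn(f,e) via R0 from edge(f,e)
round 1: derive conn(f,f) via R0 from edge(f,f)
round 2: derive conn(a,a) via R1 from conn(a,e), edge(e,a)
round 2: derive conn(a,c) via R1 from conn(a,f), edge(f,c)
round 2: derive conn(b,a) via R1 from conn(b,e), edge(e,a)
round 2: derive conn(b,f) via R1 from conn(b,e), edge(e,f)
round 2: derive conn(e,c) via R1 from conn(e,f), edge(f,c)
round 2: derive conn(e,e) via R1 from conn(e,a), edge(a,e)
round 2: derive conn(e,i) via R1 from conn(e,a), edge(a,i)
round 2: derive conn(f,a) via R1 from conn(f,e), edge(e,a)
round 3: derive conn(b,i) via R1 from conn(b,a), edge(a,i)
round 3: derive conn(f,i) via R1 from conn(f,a), edge(a,i)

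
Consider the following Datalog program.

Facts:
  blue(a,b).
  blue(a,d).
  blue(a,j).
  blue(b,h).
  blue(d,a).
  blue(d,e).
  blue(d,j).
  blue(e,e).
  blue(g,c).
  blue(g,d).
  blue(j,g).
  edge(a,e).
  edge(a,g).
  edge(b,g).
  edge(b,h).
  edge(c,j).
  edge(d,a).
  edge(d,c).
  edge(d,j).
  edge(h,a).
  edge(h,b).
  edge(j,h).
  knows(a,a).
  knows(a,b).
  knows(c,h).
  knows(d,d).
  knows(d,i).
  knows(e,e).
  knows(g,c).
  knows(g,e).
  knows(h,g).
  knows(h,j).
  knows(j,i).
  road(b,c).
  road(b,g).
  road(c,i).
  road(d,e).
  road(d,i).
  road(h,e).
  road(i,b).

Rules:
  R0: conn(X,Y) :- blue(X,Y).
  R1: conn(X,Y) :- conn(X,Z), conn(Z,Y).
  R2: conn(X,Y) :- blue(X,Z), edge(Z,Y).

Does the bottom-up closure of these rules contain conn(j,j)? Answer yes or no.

yes

round 1: derive conn(a,b) via R0 from blue(a,b)
round 1: derive conn(a,d) via R0 from blue(a,d)
round 1: derive conn(a,j) via R0 from blue(a,j)
round 1: derive conn(b,h) via R0 from blue(b,h)
round 1: derive conn(d,a) via R0 from blue(d,a)
round 1: derive conn(d,e) via R0 from blue(d,e)
round 1: derive conn(d,j) via R0 from blue(d,j)
round 1: derive conn(e,e) via R0 from blue(e,e)
round 1: derive conn(g,c) via R0 from blue(g,c)
round 1: derive conn(g,d) via R0 from blue(g,d)
round 1: derive conn(j,g) via R0 from blue(j,g)
round 1: derive conn(a,a) via R2 from blue(a,d), edge(d,a)
round 1: derive conn(a,c) via R2 from blue(a,d), edge(d,c)
round 1: derive conn(a,g) via R2 from blue(a,b), edge(b,g)
round 1: derive conn(a,h) via R2 from blue(a,b), edge(b,h)
round 1: derive conn(b,a) via R2 from blue(b,h), edge(h,a)
round 1: derive conn(b,b) via R2 from blue(b,h), edge(h,b)
round 1: derive conn(d,g) via R2 from blue(d,a), edge(a,g)
round 1: derive conn(d,h) via R2 from blue(d,j), edge(j,h)
round 1: derive conn(g,a) via R2 from blue(g,d), edge(d,a)
round 1: derive conn(g,j) via R2 from blue(g,c), edge(c,j)
round 2: derive conn(a,e) via R1 from conn(a,d), conn(d,e)
round 2: derive conn(b,c) via R1 from conn(b,a), conn(a,c)
round 2: derive conn(b,d) via R1 from conn(b,a), conn(a,d)
round 2: derive conn(b,g) via R1 from conn(b,a), conn(a,g)
round 2: derive conn(b,j) via R1 from conn(b,a), conn(a,j)
round 2: derive conn(d,b) via R1 from conn(d,a), conn(a,b)
round 2: derive conn(d,c) via R1 from conn(d,a), conn(a,c)
round 2: derive conn(d,d) via R1 from conn(d,a), conn(a,d)
round 2: derive conn(g,b) via R1 from conn(g,a), conn(a,b)
round 2: derive conn(g,e) via R1 from conn(g,d), conn(d,e)
round 2: derive conn(g,g) via R1 from conn(g,a), conn(a,g)
round 2: derive conn(g,h) via R1 from conn(g,a), conn(a,h)
round 2: derive conn(j,a) via R1 from conn(j,g), conn(g,a)
round 2: derive conn(j,c) via R1 from conn(j,g), conn(g,c)
round 2: derive conn(j,d) via R1 from conn(j,g), conn(g,d)
round 2: derive conn(j,j) via R1 from conn(j,g), conn(g,j)
round 3: derive conn(b,e) via R1 from conn(b,a), conn(a,e)
round 3: derive conn(j,b) via R1 from conn(j,a), conn(a,b)
round 3: derive conn(j,e) via R1 from conn(j,a), conn(a,e)
round 3: derive conn(j,h) via R1 from conn(j,a), conn(a,h)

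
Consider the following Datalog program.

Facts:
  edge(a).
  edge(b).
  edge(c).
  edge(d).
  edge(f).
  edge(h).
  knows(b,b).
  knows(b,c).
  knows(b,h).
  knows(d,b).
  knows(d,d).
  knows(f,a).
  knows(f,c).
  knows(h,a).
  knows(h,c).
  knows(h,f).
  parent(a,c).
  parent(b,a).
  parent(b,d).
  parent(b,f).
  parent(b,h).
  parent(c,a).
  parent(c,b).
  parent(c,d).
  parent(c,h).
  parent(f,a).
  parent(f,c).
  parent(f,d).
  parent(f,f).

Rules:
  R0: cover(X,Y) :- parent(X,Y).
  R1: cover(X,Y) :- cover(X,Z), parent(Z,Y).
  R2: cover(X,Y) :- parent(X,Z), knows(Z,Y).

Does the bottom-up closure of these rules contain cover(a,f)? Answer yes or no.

yes

round 1: derive cover(a,c) via R0 from parent(a,c)
round 1: derive cover(b,a) via R0 from parent(b,a)
round 1: derive cover(b,d) via R0 from parent(b,d)
round 1: derive cover(b,f) via R0 from parent(b,f)
round 1: derive cover(b,h) via R0 from parent(b,h)
round 1: derive cover(c,a) via R0 from parent(c,a)
round 1: derive cover(c,b) via R0 from parent(c,b)
round 1: derive cover(c,d) via R0 from parent(c,d)
round 1: derive cover(c,h) via R0 from parent(c,h)
round 1: derive cover(f,a) via R0 from parent(f,a)
round 1: derive cover(f,c) via R0 from parent(f,c)
round 1: derive cover(f,d) via R0 from parent(f,d)
round 1: derive cover(f,f) via R0 from parent(f,f)
round 1: derive cover(b,b) via R2 from parent(b,d), knows(d,b)
round 1: derive cover(b,c) via R2 from parent(b,f), knows(f,c)
round 1: derive cover(c,c) via R2 from parent(c,b), knows(b,c)
round 1: derive cover(c,f) via R2 from parent(c,h), knows(h,f)
round 1: derive cover(f,b) via R2 from parent(f,d), knows(d,b)
round 2: derive cover(a,a) via R1 from cover(a,c), parent(c,a)
round 2: derive cover(a,b) via R1 from cover(a,c), parent(c,b)
round 2: derive cover(a,d) via R1 from cover(a,c), parent(c,d)
round 2: derive cover(a,h) via R1 from cover(a,c), parent(c,h)
round 2: derive cover(f,h) via R1 from cover(f,b), parent(b,h)
round 3: derive cover(a,f) via R1 from cover(a,b), parent(b,f)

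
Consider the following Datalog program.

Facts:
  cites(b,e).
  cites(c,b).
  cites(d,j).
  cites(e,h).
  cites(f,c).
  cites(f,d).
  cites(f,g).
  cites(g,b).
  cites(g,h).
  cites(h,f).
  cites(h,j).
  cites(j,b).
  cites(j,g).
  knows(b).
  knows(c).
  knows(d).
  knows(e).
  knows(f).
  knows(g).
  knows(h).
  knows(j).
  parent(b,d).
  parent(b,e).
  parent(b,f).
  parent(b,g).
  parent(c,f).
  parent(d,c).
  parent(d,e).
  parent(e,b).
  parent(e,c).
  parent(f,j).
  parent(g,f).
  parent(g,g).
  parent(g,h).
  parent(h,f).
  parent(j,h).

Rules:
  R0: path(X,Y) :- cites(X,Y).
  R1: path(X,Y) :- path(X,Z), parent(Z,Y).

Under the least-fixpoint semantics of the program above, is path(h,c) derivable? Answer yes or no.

no

round 1: derive path(b,e) via R0 from cites(b,e)
round 1: derive path(c,b) via R0 from cites(c,b)
round 1: derive path(d,j) via R0 from cites(d,j)
round 1: derive path(e,h) via R0 from cites(e,h)
round 1: derive path(f,c) via R0 from cites(f,c)
round 1: derive path(f,d) via R0 from cites(f,d)
round 1: derive path(f,g) via R0 from cites(f,g)
round 1: derive path(g,b) via R0 from cites(g,b)
round 1: derive path(g,h) via R0 from cites(g,h)
round 1: derive path(h,f) via R0 from cites(h,f)
round 1: derive path(h,j) via R0 from cites(h,j)
round 1: derive path(j,b) via R0 from cites(j,b)
round 1: derive path(j,g) via R0 from cites(j,g)
round 2: derive path(b,b) via R1 from path(b,e), parent(e,b)
round 2: derive path(b,c) via R1 from path(b,e), parent(e,c)
round 2: derive path(c,d) via R1 from path(c,b), parent(b,d)
round 2: derive path(c,e) via R1 from path(c,b), parent(b,e)
round 2: derive path(c,f) via R1 from path(c,b), parent(b,f)
round 2: derive path(c,g) via R1 from path(c,b), parent(b,g)
round 2: derive path(d,h) via R1 from path(d,j), parent(j,h)
round 2: derive path(e,f) via R1 from path(e,h), parent(h,f)
round 2: derive path(f,e) via R1 from path(f,d), parent(d,e)
round 2: derive path(f,f) via R1 from path(f,c), parent(c,f)
round 2: derive path(f,h) via R1 from path(f,g), parent(g,h)
round 2: derive path(g,d) via R1 from path(g,b), parent(b,d)
round 2: derive path(g,e) via R1 from path(g,b), parent(b,e)
round 2: derive path(g,f) via R1 from path(g,b), parent(b,f)
round 2: derive path(g,g) via R1 from path(g,b), parent(b,g)
round 2: derive path(h,h) via R1 from path(h,j), parent(j,h)
round 2: derive path(j,d) via R1 from path(j,b), parent(b,d)
round 2: derive path(j,e) via R1 from path(j,b), parent(b,e)
round 2: derive path(j,f) via R1 from path(j,b), parent(b,f)
round 2: derive path(j,h) via R1 from path(j,g), parent(g,h)
round 3: derive path(b,d) via R1 from path(b,b), parent(b,d)
round 3: derive path(b,f) via R1 from path(b,b), parent(b,f)
round 3: derive path(b,g) via R1 from path(b,b), parent(b,g)
round 3: derive path(c,c) via R1 from path(c,d), parent(d,c)
round 3: derive path(c,h) via R1 from path(c,g), parent(g,h)
round 3: derive path(c,j) via R1 from path(c,f), parent(f,j)
round 3: derive path(d,f) via R1 from path(d,h), parent(h,f)
round 3: derive path(e,j) via R1 from path(e,f), parent(f,j)
round 3: derive path(f,b) via R1 from path(f,e), parent(e,b)
round 3: derive path(f,j) via R1 from path(f,f), parent(f,j)
round 3: derive path(g,c) via R1 from path(g,d), parent(d,c)
round 3: derive path(g,j) via R1 from path(g,f), parent(f,j)
round 3: derive path(j,c) via R1 from path(j,d), parent(d,c)
round 3: derive path(j,j) via R1 from path(j,f), parent(f,j)
round 4: derive path(b,h) via R1 from path(b,g), parent(g,h)
round 4: derive path(b,j) via R1 from path(b,f), parent(f,j)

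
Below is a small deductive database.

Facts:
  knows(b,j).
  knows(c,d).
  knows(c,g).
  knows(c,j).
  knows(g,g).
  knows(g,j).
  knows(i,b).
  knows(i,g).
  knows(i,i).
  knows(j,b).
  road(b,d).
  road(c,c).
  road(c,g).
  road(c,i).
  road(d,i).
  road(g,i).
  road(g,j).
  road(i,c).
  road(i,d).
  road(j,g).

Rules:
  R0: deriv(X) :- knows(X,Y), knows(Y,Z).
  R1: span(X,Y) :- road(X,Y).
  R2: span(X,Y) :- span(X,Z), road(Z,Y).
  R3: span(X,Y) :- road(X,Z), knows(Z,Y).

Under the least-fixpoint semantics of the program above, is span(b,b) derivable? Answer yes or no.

round 1: derive span(b,d) via R1 from road(b,d)
round 1: derive span(c,c) via R1 from road(c,c)
round 1: derive span(c,g) via R1 from road(c,g)
round 1: derive span(c,i) via R1 from road(c,i)
round 1: derive span(d,i) via R1 from road(d,i)
round 1: derive span(g,i) via R1 from road(g,i)
round 1: derive span(g,j) via R1 from road(g,j)
round 1: derive span(i,c) via R1 from road(i,c)
round 1: derive span(i,d) via R1 from road(i,d)
round 1: derive span(j,g) via R1 from road(j,g)
round 1: derive span(c,b) via R3 from road(c,i), knows(i,b)
round 1: derive span(c,d) via R3 from road(c,c), knows(c,d)
round 1: derive span(c,j) via R3 from road(c,c), knows(c,j)
round 1: derive span(d,b) via R3 from road(d,i), knows(i,b)
round 1: derive span(d,g) via R3 from road(d,i), knows(i,g)
round 1: derive span(g,b) via R3 from road(g,i), knows(i,b)
round 1: derive span(g,g) via R3 from road(g,i), knows(i,g)
round 1: derive span(i,g) via R3 from road(i,c), knows(c,g)
round 1: derive span(i,j) via R3 from road(i,c), knows(c,j)
round 1: derive span(j,j) via R3 from road(j,g), knows(g,j)
round 2: derive span(b,i) via R2 from span(b,d), road(d,i)
round 2: derive span(d,c) via R2 from span(d,i), road(i,c)
round 2: derive span(d,d) via R2 from span(d,b), road(b,d)
round 2: derive span(d,j) via R2 from span(d,g), road(g,j)
round 2: derive span(g,c) via R2 from span(g,i), road(i,c)
round 2: derive span(g,d) via R2 from span(g,b), road(b,d)
round 2: derive span(i,i) via R2 from span(i,c), road(c,i)
round 2: derive span(j,i) via R2 from span(j,g), road(g,i)
round 3: derive span(b,c) via R2 from span(b,i), road(i,c)
round 3: derive span(j,c) via R2 from span(j,i), road(i,c)
round 3: derive span(j,d) via R2 from span(j,i), road(i,d)
round 4: derive span(b,g) via R2 from span(b,c), road(c,g)
round 5: derive span(b,j) via R2 from span(b,g), road(g,j)

no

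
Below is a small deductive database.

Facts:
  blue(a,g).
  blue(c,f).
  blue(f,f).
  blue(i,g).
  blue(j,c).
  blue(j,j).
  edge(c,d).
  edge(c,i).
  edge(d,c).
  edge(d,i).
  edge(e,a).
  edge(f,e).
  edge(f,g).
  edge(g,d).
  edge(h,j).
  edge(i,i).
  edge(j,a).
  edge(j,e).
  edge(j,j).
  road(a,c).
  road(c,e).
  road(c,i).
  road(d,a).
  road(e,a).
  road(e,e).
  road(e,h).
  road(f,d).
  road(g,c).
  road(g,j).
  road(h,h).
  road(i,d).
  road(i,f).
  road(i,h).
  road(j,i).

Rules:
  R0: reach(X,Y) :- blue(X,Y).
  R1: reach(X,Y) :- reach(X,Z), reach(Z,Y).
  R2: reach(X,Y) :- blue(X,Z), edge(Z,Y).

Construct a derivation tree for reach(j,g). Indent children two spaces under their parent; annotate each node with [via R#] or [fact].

round 1: derive reach(a,g) via R0 from blue(a,g)
round 1: derive reach(c,f) via R0 from blue(c,f)
round 1: derive reach(f,f) via R0 from blue(f,f)
round 1: derive reach(i,g) via R0 from blue(i,g)
round 1: derive reach(j,c) via R0 from blue(j,c)
round 1: derive reach(j,j) via R0 from blue(j,j)
round 1: derive reach(a,d) via R2 from blue(a,g), edge(g,d)
round 1: derive reach(c,e) via R2 from blue(c,f), edge(f,e)
round 1: derive reach(c,g) via R2 from blue(c,f), edge(f,g)
round 1: derive reach(f,e) via R2 from blue(f,f), edge(f,e)
round 1: derive reach(f,g) via R2 from blue(f,f), edge(f,g)
round 1: derive reach(i,d) via R2 from blue(i,g), edge(g,d)
round 1: derive reach(j,a) via R2 from blue(j,j), edge(j,a)
round 1: derive reach(j,d) via R2 from blue(j,c), edge(c,d)
round 1: derive reach(j,e) via R2 from blue(j,j), edge(j,e)
round 1: derive reach(j,i) via R2 from blue(j,c), edge(c,i)
round 2: derive reach(j,f) via R1 from reach(j,c), reach(c,f)
round 2: derive reach(j,g) via R1 from reach(j,a), reach(a,g)

reach(j,g)  [via R1]
  reach(j,a)  [via R2]
    blue(j,j)  [fact]
    edge(j,a)  [fact]
  reach(a,g)  [via R0]
    blue(a,g)  [fact]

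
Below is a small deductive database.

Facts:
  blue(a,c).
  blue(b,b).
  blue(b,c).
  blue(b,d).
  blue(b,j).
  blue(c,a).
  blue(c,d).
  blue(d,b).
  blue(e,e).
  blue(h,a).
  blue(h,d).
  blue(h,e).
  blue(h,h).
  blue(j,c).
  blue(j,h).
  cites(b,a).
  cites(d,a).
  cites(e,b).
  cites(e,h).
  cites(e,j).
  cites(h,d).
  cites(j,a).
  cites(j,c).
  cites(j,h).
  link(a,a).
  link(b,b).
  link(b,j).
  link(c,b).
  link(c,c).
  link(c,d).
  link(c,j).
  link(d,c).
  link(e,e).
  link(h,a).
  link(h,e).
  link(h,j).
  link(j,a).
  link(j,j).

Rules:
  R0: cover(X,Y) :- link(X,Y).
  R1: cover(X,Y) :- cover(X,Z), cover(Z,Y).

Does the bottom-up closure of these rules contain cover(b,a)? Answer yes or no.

yes

round 1: derive cover(a,a) via R0 from link(a,a)
round 1: derive cover(b,b) via R0 from link(b,b)
round 1: derive cover(b,j) via R0 from link(b,j)
round 1: derive cover(c,b) via R0 from link(c,b)
round 1: derive cover(c,c) via R0 from link(c,c)
round 1: derive cover(c,d) via R0 from link(c,d)
round 1: derive cover(c,j) via R0 from link(c,j)
round 1: derive cover(d,c) via R0 from link(d,c)
round 1: derive cover(e,e) via R0 from link(e,e)
round 1: derive cover(h,a) via R0 from link(h,a)
round 1: derive cover(h,e) via R0 from link(h,e)
round 1: derive cover(h,j) via R0 from link(h,j)
round 1: derive cover(j,a) via R0 from link(j,a)
round 1: derive cover(j,j) via R0 from link(j,j)
round 2: derive cover(b,a) via R1 from cover(b,j), cover(j,a)
round 2: derive cover(c,a) via R1 from cover(c,j), cover(j,a)
round 2: derive cover(d,b) via R1 from cover(d,c), cover(c,b)
round 2: derive cover(d,d) via R1 from cover(d,c), cover(c,d)
round 2: derive cover(d,j) via R1 from cover(d,c), cover(c,j)
round 3: derive cover(d,a) via R1 from cover(d,b), cover(b,a)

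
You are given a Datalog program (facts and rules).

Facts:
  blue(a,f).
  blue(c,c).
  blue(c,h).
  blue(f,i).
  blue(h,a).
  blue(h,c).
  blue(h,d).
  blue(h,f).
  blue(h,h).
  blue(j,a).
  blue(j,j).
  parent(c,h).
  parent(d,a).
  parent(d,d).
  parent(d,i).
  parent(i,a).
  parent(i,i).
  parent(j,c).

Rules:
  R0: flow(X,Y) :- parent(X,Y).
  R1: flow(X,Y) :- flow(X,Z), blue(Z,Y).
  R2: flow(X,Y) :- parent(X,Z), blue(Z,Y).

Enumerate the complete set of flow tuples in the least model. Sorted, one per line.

round 1: derive flow(c,h) via R0 from parent(c,h)
round 1: derive flow(d,a) via R0 from parent(d,a)
round 1: derive flow(d,d) via R0 from parent(d,d)
round 1: derive flow(d,i) via R0 from parent(d,i)
round 1: derive flow(i,a) via R0 from parent(i,a)
round 1: derive flow(i,i) via R0 from parent(i,i)
round 1: derive flow(j,c) via R0 from parent(j,c)
round 1: derive flow(c,a) via R2 from parent(c,h), blue(h,a)
round 1: derive flow(c,c) via R2 from parent(c,h), blue(h,c)
round 1: derive flow(c,d) via R2 from parent(c,h), blue(h,d)
round 1: derive flow(c,f) via R2 from parent(c,h), blue(h,f)
round 1: derive flow(d,f) via R2 from parent(d,a), blue(a,f)
round 1: derive flow(i,f) via R2 from parent(i,a), blue(a,f)
round 1: derive flow(j,h) via R2 from parent(j,c), blue(c,h)
round 2: derive flow(c,i) via R1 from flow(c,f), blue(f,i)
round 2: derive flow(j,a) via R1 from flow(j,h), blue(h,a)
round 2: derive flow(j,d) via R1 from flow(j,h), blue(h,d)
round 2: derive flow(j,f) via R1 from flow(j,h), blue(h,f)
round 3: derive flow(j,i) via R1 from flow(j,f), blue(f,i)

flow(c,a)
flow(c,c)
flow(c,d)
flow(c,f)
flow(c,h)
flow(c,i)
flow(d,a)
flow(d,d)
flow(d,f)
flow(d,i)
flow(i,a)
flow(i,f)
flow(i,i)
flow(j,a)
flow(j,c)
flow(j,d)
flow(j,f)
flow(j,h)
flow(j,i)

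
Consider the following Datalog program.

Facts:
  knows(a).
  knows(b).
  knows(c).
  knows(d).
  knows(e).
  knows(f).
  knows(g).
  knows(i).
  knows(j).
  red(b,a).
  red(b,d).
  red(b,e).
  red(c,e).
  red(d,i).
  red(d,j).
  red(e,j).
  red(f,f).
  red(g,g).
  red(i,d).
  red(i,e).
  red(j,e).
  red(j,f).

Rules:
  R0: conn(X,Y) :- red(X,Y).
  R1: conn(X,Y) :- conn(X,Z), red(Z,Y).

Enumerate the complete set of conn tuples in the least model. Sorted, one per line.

round 1: derive conn(b,a) via R0 from red(b,a)
round 1: derive conn(b,d) via R0 from red(b,d)
round 1: derive conn(b,e) via R0 from red(b,e)
round 1: derive conn(c,e) via R0 from red(c,e)
round 1: derive conn(d,i) via R0 from red(d,i)
round 1: derive conn(d,j) via R0 from red(d,j)
round 1: derive conn(e,j) via R0 from red(e,j)
round 1: derive conn(f,f) via R0 from red(f,f)
round 1: derive conn(g,g) via R0 from red(g,g)
round 1: derive conn(i,d) via R0 from red(i,d)
round 1: derive conn(i,e) via R0 from red(i,e)
round 1: derive conn(j,e) via R0 from red(j,e)
round 1: derive conn(j,f) via R0 from red(j,f)
round 2: derive conn(b,i) via R1 from conn(b,d), red(d,i)
round 2: derive conn(b,j) via R1 from conn(b,d), red(d,j)
round 2: derive conn(c,j) via R1 from conn(c,e), red(e,j)
round 2: derive conn(d,d) via R1 from conn(d,i), red(i,d)
round 2: derive conn(d,e) via R1 from conn(d,i), red(i,e)
round 2: derive conn(d,f) via R1 from conn(d,j), red(j,f)
round 2: derive conn(e,e) via R1 from conn(e,j), red(j,e)
round 2: derive conn(e,f) via R1 from conn(e,j), red(j,f)
round 2: derive conn(i,i) via R1 from conn(i,d), red(d,i)
round 2: derive conn(i,j) via R1 from conn(i,d), red(d,j)
round 2: derive conn(j,j) via R1 from conn(j,e), red(e,j)
round 3: derive conn(b,f) via R1 from conn(b,j), red(j,f)
round 3: derive conn(c,f) via R1 from conn(c,j), red(j,f)
round 3: derive conn(i,f) via R1 from conn(i,j), red(j,f)

conn(b,a)
conn(b,d)
conn(b,e)
conn(b,f)
conn(b,i)
conn(b,j)
conn(c,e)
conn(c,f)
conn(c,j)
conn(d,d)
conn(d,e)
conn(d,f)
conn(d,i)
conn(d,j)
conn(e,e)
conn(e,f)
conn(e,j)
conn(f,f)
conn(g,g)
conn(i,d)
conn(i,e)
conn(i,f)
conn(i,i)
conn(i,j)
conn(j,e)
conn(j,f)
conn(j,j)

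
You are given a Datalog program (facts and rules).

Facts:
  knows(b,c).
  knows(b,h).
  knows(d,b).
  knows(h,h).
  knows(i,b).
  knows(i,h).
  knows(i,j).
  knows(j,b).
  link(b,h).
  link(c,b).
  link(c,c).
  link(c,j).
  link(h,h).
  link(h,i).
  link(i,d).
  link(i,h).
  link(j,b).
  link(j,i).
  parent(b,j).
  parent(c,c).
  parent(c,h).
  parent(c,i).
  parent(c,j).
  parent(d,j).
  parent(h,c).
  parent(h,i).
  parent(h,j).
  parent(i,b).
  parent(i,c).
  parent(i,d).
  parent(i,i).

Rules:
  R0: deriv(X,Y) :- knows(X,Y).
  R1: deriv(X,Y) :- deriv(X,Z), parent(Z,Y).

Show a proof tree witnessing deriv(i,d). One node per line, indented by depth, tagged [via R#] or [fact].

round 1: derive deriv(b,c) via R0 from knows(b,c)
round 1: derive deriv(b,h) via R0 from knows(b,h)
round 1: derive deriv(d,b) via R0 from knows(d,b)
round 1: derive deriv(h,h) via R0 from knows(h,h)
round 1: derive deriv(i,b) via R0 from knows(i,b)
round 1: derive deriv(i,h) via R0 from knows(i,h)
round 1: derive deriv(i,j) via R0 from knows(i,j)
round 1: derive deriv(j,b) via R0 from knows(j,b)
round 2: derive deriv(b,i) via R1 from deriv(b,c), parent(c,i)
round 2: derive deriv(b,j) via R1 from deriv(b,c), parent(c,j)
round 2: derive deriv(d,j) via R1 from deriv(d,b), parent(b,j)
round 2: derive deriv(h,c) via R1 from deriv(h,h), parent(h,c)
round 2: derive deriv(h,i) via R1 from deriv(h,h), parent(h,i)
round 2: derive deriv(h,j) via R1 from deriv(h,h), parent(h,j)
round 2: derive deriv(i,c) via R1 from deriv(i,h), parent(h,c)
round 2: derive deriv(i,i) via R1 from deriv(i,h), parent(h,i)
round 2: derive deriv(j,j) via R1 from deriv(j,b), parent(b,j)
round 3: derive deriv(b,b) via R1 from deriv(b,i), parent(i,b)
round 3: derive deriv(b,d) via R1 from deriv(b,i), parent(i,d)
round 3: derive deriv(h,b) via R1 from deriv(h,i), parent(i,b)
round 3: derive deriv(h,d) via R1 from deriv(h,i), parent(i,d)
round 3: derive deriv(i,d) via R1 from deriv(i,i), parent(i,d)

deriv(i,d)  [via R1]
  deriv(i,i)  [via R1]
    deriv(i,h)  [via R0]
      knows(i,h)  [fact]
    parent(h,i)  [fact]
  parent(i,d)  [fact]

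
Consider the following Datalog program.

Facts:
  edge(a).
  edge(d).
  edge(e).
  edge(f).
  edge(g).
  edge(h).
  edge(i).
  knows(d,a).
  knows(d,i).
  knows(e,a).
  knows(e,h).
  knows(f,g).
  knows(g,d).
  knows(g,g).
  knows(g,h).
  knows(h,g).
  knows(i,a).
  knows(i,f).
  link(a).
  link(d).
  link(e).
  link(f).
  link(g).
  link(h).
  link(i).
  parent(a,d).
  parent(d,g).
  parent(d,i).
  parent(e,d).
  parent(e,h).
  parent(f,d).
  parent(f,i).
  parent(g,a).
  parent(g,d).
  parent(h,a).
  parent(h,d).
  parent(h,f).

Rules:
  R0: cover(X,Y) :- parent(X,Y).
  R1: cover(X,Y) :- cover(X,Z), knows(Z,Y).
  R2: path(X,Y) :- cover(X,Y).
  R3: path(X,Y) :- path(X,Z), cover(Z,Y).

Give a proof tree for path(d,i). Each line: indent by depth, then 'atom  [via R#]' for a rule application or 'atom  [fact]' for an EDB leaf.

path(d,i)  [via R2]
  cover(d,i)  [via R0]
    parent(d,i)  [fact]

round 1: derive cover(a,d) via R0 from parent(a,d)
round 1: derive cover(d,g) via R0 from parent(d,g)
round 1: derive cover(d,i) via R0 from parent(d,i)
round 1: derive cover(e,d) via R0 from parent(e,d)
round 1: derive cover(e,h) via R0 from parent(e,h)
round 1: derive cover(f,d) via R0 from parent(f,d)
round 1: derive cover(f,i) via R0 from parent(f,i)
round 1: derive cover(g,a) via R0 from parent(g,a)
round 1: derive cover(g,d) via R0 from parent(g,d)
round 1: derive cover(h,a) via R0 from parent(h,a)
round 1: derive cover(h,d) via R0 from parent(h,d)
round 1: derive cover(h,f) via R0 from parent(h,f)
round 2: derive cover(a,a) via R1 from cover(a,d), knows(d,a)
round 2: derive cover(a,i) via R1 from cover(a,d), knows(d,i)
round 2: derive cover(d,a) via R1 from cover(d,i), knows(i,a)
round 2: derive cover(d,d) via R1 from cover(d,g), knows(g,d)
round 2: derive cover(d,f) via R1 from cover(d,i), knows(i,f)
round 2: derive cover(d,h) via R1 from cover(d,g), knows(g,h)
round 2: derive cover(e,a) via R1 from cover(e,d), knows(d,a)
round 2: derive cover(e,g) via R1 from cover(e,h), knows(h,g)
round 2: derive cover(e,i) via R1 from cover(e,d), knows(d,i)
round 2: derive cover(f,a) via R1 from cover(f,d), knows(d,a)
round 2: derive cover(f,f) via R1 from cover(f,i), knows(i,f)
round 2: derive cover(g,i) via R1 from cover(g,d), knows(d,i)
round 2: derive cover(h,g) via R1 from cover(h,f), knows(f,g)
round 2: derive cover(h,i) via R1 from cover(h,d), knows(d,i)
round 2: derive path(a,d) via R2 from cover(a,d)
round 2: derive path(d,g) via R2 from cover(d,g)
round 2: derive path(d,i) via R2 from cover(d,i)
round 2: derive path(e,d) via R2 from cover(e,d)
round 2: derive path(e,h) via R2 from cover(e,h)
round 2: derive path(f,d) via R2 from cover(f,d)
round 2: derive path(f,i) via R2 from cover(f,i)
round 2: derive path(g,a) via R2 from cover(g,a)
round 2: derive path(g,d) via R2 from cover(g,d)
round 2: derive path(h,a) via R2 from cover(h,a)
round 2: derive path(h,d) via R2 from cover(h,d)
round 2: derive path(h,f) via R2 from cover(h,f)
round 3: derive cover(a,f) via R1 from cover(a,i), knows(i,f)
round 3: derive cover(e,f) via R1 from cover(e,i), knows(i,f)
round 3: derive cover(f,g) via R1 from cover(f,f), knows(f,g)
round 3: derive cover(g,f) via R1 from cover(g,i), knows(i,f)
round 3: derive cover(h,h) via R1 from cover(h,g), knows(g,h)
round 3: derive path(a,a) via R2 from cover(a,a)
round 3: derive path(a,i) via R2 from cover(a,i)
round 3: derive path(d,a) via R2 from cover(d,a)
round 3: derive path(d,d) via R2 from cover(d,d)
round 3: derive path(d,f) via R2 from cover(d,f)
round 3: derive path(d,h) via R2 from cover(d,h)
round 3: derive path(e,a) via R2 from cover(e,a)
round 3: derive path(e,g) via R2 from cover(e,g)
round 3: derive path(e,i) via R2 from cover(e,i)
round 3: derive path(f,a) via R2 from cover(f,a)
round 3: derive path(f,f) via R2 from cover(f,f)
round 3: derive path(g,i) via R2 from cover(g,i)
round 3: derive path(h,g) via R2 from cover(h,g)
round 3: derive path(h,i) via R2 from cover(h,i)
round 3: derive path(a,f) via R3 from path(a,d), cover(d,f)
round 3: derive path(a,g) via R3 from path(a,d), cover(d,g)
round 3: derive path(a,h) via R3 from path(a,d), cover(d,h)
round 3: derive path(e,f) via R3 from path(e,d), cover(d,f)
round 3: derive path(f,g) via R3 from path(f,d), cover(d,g)
round 3: derive path(f,h) via R3 from path(f,d), cover(d,h)
round 3: derive path(g,f) via R3 from path(g,d), cover(d,f)
round 3: derive path(g,g) via R3 from path(g,d), cover(d,g)
round 3: derive path(g,h) via R3 from path(g,d), cover(d,h)
round 3: derive path(h,h) via R3 from path(h,d), cover(d,h)
round 4: derive cover(a,g) via R1 from cover(a,f), knows(f,g)
round 4: derive cover(f,h) via R1 from cover(f,g), knows(g,h)
round 4: derive cover(g,g) via R1 from cover(g,f), knows(f,g)
round 5: derive cover(a,h) via R1 from cover(a,g), knows(g,h)
round 5: derive cover(g,h) via R1 from cover(g,g), knows(g,h)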